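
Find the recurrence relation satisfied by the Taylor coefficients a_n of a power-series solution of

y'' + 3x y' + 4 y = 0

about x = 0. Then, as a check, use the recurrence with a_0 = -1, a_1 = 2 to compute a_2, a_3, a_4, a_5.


Substitute y = sum_n a_n x^n.
y''(x) has coefficient (n+2)(n+1) a_{n+2} at x^n;
3 x y'(x) has coefficient 3 n a_n at x^n (shift);
4 y(x) has coefficient 4 a_n at x^n.
Matching x^n: (n+2)(n+1) a_{n+2} + (3n + 4) a_n = 0.
Thus a_{n+2} = (-3n - 4) / ((n+1)(n+2)) * a_n.

Check with a_0 = -1, a_1 = 2 (apply the recurrence for n = 0, 1, 2, 3): a_0 = -1, a_1 = 2, a_2 = 2, a_3 = -7/3, a_4 = -5/3, a_5 = 91/60.

a_(n+2) = (-3n - 4) / ((n+1)(n+2)) * a_n; check: a_0 = -1, a_1 = 2, a_2 = 2, a_3 = -7/3, a_4 = -5/3, a_5 = 91/60


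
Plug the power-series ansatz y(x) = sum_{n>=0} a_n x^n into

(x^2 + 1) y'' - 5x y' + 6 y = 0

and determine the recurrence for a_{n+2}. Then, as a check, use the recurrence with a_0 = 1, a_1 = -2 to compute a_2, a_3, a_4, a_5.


Substitute y = sum_n a_n x^n.
(1 + 1 x^2) y'' contributes (n+2)(n+1) a_{n+2} + n(n-1) a_n at x^n.
-5 x y'(x) contributes -5 n a_n at x^n.
6 y(x) contributes 6 a_n at x^n.
Matching x^n: (n+2)(n+1) a_{n+2} + (n(n-1) - 5 n + 6) a_n = 0.
Thus a_{n+2} = (-n(n-1) + 5 n - 6) / ((n+1)(n+2)) * a_n.

Check with a_0 = 1, a_1 = -2 (apply the recurrence for n = 0, 1, 2, 3): a_0 = 1, a_1 = -2, a_2 = -3, a_3 = 1/3, a_4 = -1/2, a_5 = 1/20.

a_(n+2) = (-n(n-1) + 5 n - 6) / ((n+1)(n+2)) * a_n; check: a_0 = 1, a_1 = -2, a_2 = -3, a_3 = 1/3, a_4 = -1/2, a_5 = 1/20


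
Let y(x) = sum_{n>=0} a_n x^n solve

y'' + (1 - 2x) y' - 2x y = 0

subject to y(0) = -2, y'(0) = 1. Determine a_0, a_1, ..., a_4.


Ansatz: y(x) = sum_{n>=0} a_n x^n, so y'(x) = sum_{n>=1} n a_n x^(n-1) and y''(x) = sum_{n>=2} n(n-1) a_n x^(n-2).
Substitute into P(x) y'' + Q(x) y' + R(x) y = 0 with P(x) = 1, Q(x) = 1 - 2x, R(x) = -2x, and match powers of x.
Initial conditions: a_0 = -2, a_1 = 1.
Setting the coefficient of each power of x to zero and solving order by order (substituting the coefficients already found):
  x^0: 2 a_2 + a_1 = 0  ->  2 a_2 = -a_1 = -1  ->  a_2 = -1/2
  x^1: 6 a_3 + 2 a_2 - 2 a_1 - 2 a_0 = 0  ->  6 a_3 = -2 a_2 + 2 a_1 + 2 a_0 = -1  ->  a_3 = -1/6
  x^2: 12 a_4 + 3 a_3 - 4 a_2 - 2 a_1 = 0  ->  12 a_4 = -3 a_3 + 4 a_2 + 2 a_1 = 1/2  ->  a_4 = 1/24
Truncated series: y(x) = -2 + x - (1/2) x^2 - (1/6) x^3 + (1/24) x^4 + O(x^5).

a_0 = -2; a_1 = 1; a_2 = -1/2; a_3 = -1/6; a_4 = 1/24


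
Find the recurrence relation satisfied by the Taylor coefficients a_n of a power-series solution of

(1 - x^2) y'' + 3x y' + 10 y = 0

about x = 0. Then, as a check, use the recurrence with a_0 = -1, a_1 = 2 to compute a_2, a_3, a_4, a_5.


Substitute y = sum_n a_n x^n.
(1 - 1 x^2) y'' contributes (n+2)(n+1) a_{n+2} - n(n-1) a_n at x^n.
3 x y'(x) contributes 3 n a_n at x^n.
10 y(x) contributes 10 a_n at x^n.
Matching x^n: (n+2)(n+1) a_{n+2} + (-n(n-1) + 3 n + 10) a_n = 0.
Thus a_{n+2} = (n(n-1) - 3 n - 10) / ((n+1)(n+2)) * a_n.

Check with a_0 = -1, a_1 = 2 (apply the recurrence for n = 0, 1, 2, 3): a_0 = -1, a_1 = 2, a_2 = 5, a_3 = -13/3, a_4 = -35/6, a_5 = 169/60.

a_(n+2) = (n(n-1) - 3 n - 10) / ((n+1)(n+2)) * a_n; check: a_0 = -1, a_1 = 2, a_2 = 5, a_3 = -13/3, a_4 = -35/6, a_5 = 169/60


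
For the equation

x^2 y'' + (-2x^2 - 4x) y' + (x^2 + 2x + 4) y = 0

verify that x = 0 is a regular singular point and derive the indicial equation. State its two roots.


Divide by x^2 to reach normal form y'' + P_1(x) y' + P_2(x) y = 0 with P_1(x) = -2 - 4/x and P_2(x) = 1 + 2/x + 4/x^2.
x = 0 is a singular point because the y'-coefficient -2 - 4/x has a pole at x = 0 and the y-coefficient 1 + 2/x + 4/x^2 has a pole at x = 0.
It is a regular singular point because x P_1(x) = p(x) = -2x - 4 and x^2 P_2(x) = q(x) = x^2 + 2x + 4 are polynomials, hence analytic at x = 0.
p(0) = -4,  q(0) = 4.
Indicial equation: r(r-1) + p(0) r + q(0) = 0, i.e. r^2 + (p(0) - 1) r + q(0) = 0, i.e. r^2 - 5 r + 4 = 0.
Discriminant: (-5)^2 - 4(4) = 9, so r = (5 ± 3)/2.
Solving: r_1 = 4, r_2 = 1.

indicial: r^2 - 5 r + 4 = 0; roots r_1 = 4, r_2 = 1


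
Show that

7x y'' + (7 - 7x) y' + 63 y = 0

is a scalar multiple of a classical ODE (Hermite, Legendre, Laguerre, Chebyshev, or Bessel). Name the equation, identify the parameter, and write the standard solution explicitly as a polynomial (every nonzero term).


All three coefficients share the factor 7; dividing through by 7 gives  x y'' + (1 - x) y' + 9 y = 0.
This matches the Laguerre equation x y'' + (1 - x) y' + n y = 0 with n = 9; the polynomial solution is L_9(x).
With y = sum_k a_k x^k, matching x^k gives (k+1)k a_{k+1} + (k+1) a_{k+1} - k a_k + n a_k = 0, i.e. (k+1)^2 a_{k+1} = (k - n) a_k = (k - 9) a_k. The right side vanishes at k = 9, so the series terminates at degree 9.
Standard normalization L_n(0) = 1 gives a_0 = 1. Work upward with a_{k+1} = (k - 9) a_k / (k+1)^2:
  a_1 = (0 - 9)(1) / 1^2 = -9/1 = -9
  a_2 = (1 - 9)(-9) / 2^2 = 72/4 = 18
  a_3 = (2 - 9)(18) / 3^2 = -126/9 = -14
  a_4 = (3 - 9)(-14) / 4^2 = 84/16 = 21/4
  a_5 = (4 - 9)(21/4) / 5^2 = (-105/4)/25 = -21/20
  a_6 = (5 - 9)(-21/20) / 6^2 = (21/5)/36 = 7/60
  a_7 = (6 - 9)(7/60) / 7^2 = (-7/20)/49 = -1/140
  a_8 = (7 - 9)(-1/140) / 8^2 = (1/70)/64 = 1/4480
  a_9 = (8 - 9)(1/4480) / 9^2 = (-1/4480)/81 = -1/362880
Hence L_9(x) = -x^9/362880 + x^8/4480 - x^7/140 + 7 x^6/60 - 21 x^5/20 + 21 x^4/4 - 14 x^3 + 18 x^2 - 9 x + 1.

L_9(x); series = -x^9/362880 + x^8/4480 - x^7/140 + 7 x^6/60 - 21 x^5/20 + 21 x^4/4 - 14 x^3 + 18 x^2 - 9 x + 1


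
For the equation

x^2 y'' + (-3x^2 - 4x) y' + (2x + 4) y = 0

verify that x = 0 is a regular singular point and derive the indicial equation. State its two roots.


Divide by x^2 to reach normal form y'' + P_1(x) y' + P_2(x) y = 0 with P_1(x) = -3 - 4/x and P_2(x) = 2/x + 4/x^2.
x = 0 is a singular point because the y'-coefficient -3 - 4/x has a pole at x = 0 and the y-coefficient 2/x + 4/x^2 has a pole at x = 0.
It is a regular singular point because x P_1(x) = p(x) = -3x - 4 and x^2 P_2(x) = q(x) = 2x + 4 are polynomials, hence analytic at x = 0.
p(0) = -4,  q(0) = 4.
Indicial equation: r(r-1) + p(0) r + q(0) = 0, i.e. r^2 + (p(0) - 1) r + q(0) = 0, i.e. r^2 - 5 r + 4 = 0.
Discriminant: (-5)^2 - 4(4) = 9, so r = (5 ± 3)/2.
Solving: r_1 = 4, r_2 = 1.

indicial: r^2 - 5 r + 4 = 0; roots r_1 = 4, r_2 = 1


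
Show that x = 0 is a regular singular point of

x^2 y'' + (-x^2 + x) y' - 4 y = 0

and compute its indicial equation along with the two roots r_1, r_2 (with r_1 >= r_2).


Divide by x^2 to reach normal form y'' + P_1(x) y' + P_2(x) y = 0 with P_1(x) = -1 + 1/x and P_2(x) = -4/x^2.
x = 0 is a singular point because the y'-coefficient -1 + 1/x has a pole at x = 0 and the y-coefficient -4/x^2 has a pole at x = 0.
It is a regular singular point because x P_1(x) = p(x) = 1 - x and x^2 P_2(x) = q(x) = -4 are polynomials, hence analytic at x = 0.
p(0) = 1,  q(0) = -4.
Indicial equation: r(r-1) + p(0) r + q(0) = 0, i.e. r^2 + (p(0) - 1) r + q(0) = 0, i.e. r^2 - 4 = 0.
Discriminant: (0)^2 - 4(-4) = 16, so r = (0 ± 4)/2.
Solving: r_1 = 2, r_2 = -2.

indicial: r^2 - 4 = 0; roots r_1 = 2, r_2 = -2


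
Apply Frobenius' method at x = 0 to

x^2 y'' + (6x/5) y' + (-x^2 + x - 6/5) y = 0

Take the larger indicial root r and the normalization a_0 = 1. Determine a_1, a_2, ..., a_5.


Write in Frobenius form y'' + (p(x)/x) y' + (q(x)/x^2) y = 0:
  p(x) = 6/5,  q(x) = -x^2 + x - 6/5.
Indicial equation: r(r-1) + (6/5) r + (-6/5) = 0 -> roots r_1 = 1, r_2 = -6/5.
Take r = r_1 = 1. Let y(x) = x^r sum_{n>=0} a_n x^n with a_0 = 1.
Substitute y = x^r sum a_n x^n and match x^{r+n}. The recurrence is
  D(n) a_n + 1 a_{n-1} - 1 a_{n-2} = 0,  where D(n) = (r+n)(r+n-1) + (6/5)(r+n) + (-6/5).
  a_n = [-1 a_{n-1} + 1 a_{n-2}] / D(n).
Since the indicial polynomial factors as (r - r_1)(r - r_2), D(n) = (r_1 + n - r_1)(r_1 + n - r_2) = n(n + 11/5).
Evaluating step by step (a_0 = 1):
  n = 1: D(1) = 1(1 + 11/5) = 16/5; numerator = -1(1) = -1; a_1 = (-1)/(16/5) = -5/16
  n = 2: D(2) = 2(2 + 11/5) = 42/5; numerator = -1(-5/16) + 1(1) = 21/16; a_2 = (21/16)/(42/5) = 5/32
  n = 3: D(3) = 3(3 + 11/5) = 78/5; numerator = -1(5/32) + 1(-5/16) = -15/32; a_3 = (-15/32)/(78/5) = -25/832
  n = 4: D(4) = 4(4 + 11/5) = 124/5; numerator = -1(-25/832) + 1(5/32) = 155/832; a_4 = (155/832)/(124/5) = 25/3328
  n = 5: D(5) = 5(5 + 11/5) = 36; numerator = -1(25/3328) + 1(-25/832) = -125/3328; a_5 = (-125/3328)/(36) = -125/119808

r = 1; a_0 = 1; a_1 = -5/16; a_2 = 5/32; a_3 = -25/832; a_4 = 25/3328; a_5 = -125/119808


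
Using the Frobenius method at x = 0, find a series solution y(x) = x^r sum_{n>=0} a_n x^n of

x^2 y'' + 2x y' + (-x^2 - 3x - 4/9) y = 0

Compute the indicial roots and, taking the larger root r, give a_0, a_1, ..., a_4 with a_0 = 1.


Write in Frobenius form y'' + (p(x)/x) y' + (q(x)/x^2) y = 0:
  p(x) = 2,  q(x) = -x^2 - 3x - 4/9.
Indicial equation: r(r-1) + (2) r + (-4/9) = 0 -> roots r_1 = 1/3, r_2 = -4/3.
Take r = r_1 = 1/3. Let y(x) = x^r sum_{n>=0} a_n x^n with a_0 = 1.
Substitute y = x^r sum a_n x^n and match x^{r+n}. The recurrence is
  D(n) a_n - 3 a_{n-1} - 1 a_{n-2} = 0,  where D(n) = (r+n)(r+n-1) + (2)(r+n) + (-4/9).
  a_n = [3 a_{n-1} + 1 a_{n-2}] / D(n).
Since the indicial polynomial factors as (r - r_1)(r - r_2), D(n) = (r_1 + n - r_1)(r_1 + n - r_2) = n(n + 5/3).
Evaluating step by step (a_0 = 1):
  n = 1: D(1) = 1(1 + 5/3) = 8/3; numerator = 3(1) = 3; a_1 = (3)/(8/3) = 9/8
  n = 2: D(2) = 2(2 + 5/3) = 22/3; numerator = 3(9/8) + 1(1) = 35/8; a_2 = (35/8)/(22/3) = 105/176
  n = 3: D(3) = 3(3 + 5/3) = 14; numerator = 3(105/176) + 1(9/8) = 513/176; a_3 = (513/176)/(14) = 513/2464
  n = 4: D(4) = 4(4 + 5/3) = 68/3; numerator = 3(513/2464) + 1(105/176) = 3009/2464; a_4 = (3009/2464)/(68/3) = 531/9856

r = 1/3; a_0 = 1; a_1 = 9/8; a_2 = 105/176; a_3 = 513/2464; a_4 = 531/9856


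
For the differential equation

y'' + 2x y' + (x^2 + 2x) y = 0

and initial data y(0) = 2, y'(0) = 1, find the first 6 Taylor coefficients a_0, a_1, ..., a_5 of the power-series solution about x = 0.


Ansatz: y(x) = sum_{n>=0} a_n x^n, so y'(x) = sum_{n>=1} n a_n x^(n-1) and y''(x) = sum_{n>=2} n(n-1) a_n x^(n-2).
Substitute into P(x) y'' + Q(x) y' + R(x) y = 0 with P(x) = 1, Q(x) = 2x, R(x) = x^2 + 2x, and match powers of x.
Initial conditions: a_0 = 2, a_1 = 1.
Setting the coefficient of each power of x to zero and solving order by order (substituting the coefficients already found):
  x^0: 2 a_2 = 0  ->  a_2 = 0
  x^1: 6 a_3 + 2 a_1 + 2 a_0 = 0  ->  6 a_3 = -2 a_1 - 2 a_0 = -6  ->  a_3 = -1
  x^2: 12 a_4 + 4 a_2 + 2 a_1 + a_0 = 0  ->  12 a_4 = -4 a_2 - 2 a_1 - a_0 = -4  ->  a_4 = -1/3
  x^3: 20 a_5 + 6 a_3 + 2 a_2 + a_1 = 0  ->  20 a_5 = -6 a_3 - 2 a_2 - a_1 = 5  ->  a_5 = 1/4
Truncated series: y(x) = 2 + x - x^3 - (1/3) x^4 + (1/4) x^5 + O(x^6).

a_0 = 2; a_1 = 1; a_2 = 0; a_3 = -1; a_4 = -1/3; a_5 = 1/4


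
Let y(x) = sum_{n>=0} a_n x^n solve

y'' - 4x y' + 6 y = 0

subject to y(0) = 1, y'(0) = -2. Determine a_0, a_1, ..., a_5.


Ansatz: y(x) = sum_{n>=0} a_n x^n, so y'(x) = sum_{n>=1} n a_n x^(n-1) and y''(x) = sum_{n>=2} n(n-1) a_n x^(n-2).
Substitute into P(x) y'' + Q(x) y' + R(x) y = 0 with P(x) = 1, Q(x) = -4x, R(x) = 6, and match powers of x.
Initial conditions: a_0 = 1, a_1 = -2.
Setting the coefficient of each power of x to zero and solving order by order (substituting the coefficients already found):
  x^0: 2 a_2 + 6 a_0 = 0  ->  2 a_2 = -6 a_0 = -6  ->  a_2 = -3
  x^1: 6 a_3 + 2 a_1 = 0  ->  6 a_3 = -2 a_1 = 4  ->  a_3 = 2/3
  x^2: 12 a_4 - 2 a_2 = 0  ->  12 a_4 = 2 a_2 = -6  ->  a_4 = -1/2
  x^3: 20 a_5 - 6 a_3 = 0  ->  20 a_5 = 6 a_3 = 4  ->  a_5 = 1/5
Truncated series: y(x) = 1 - 2 x - 3 x^2 + (2/3) x^3 - (1/2) x^4 + (1/5) x^5 + O(x^6).

a_0 = 1; a_1 = -2; a_2 = -3; a_3 = 2/3; a_4 = -1/2; a_5 = 1/5


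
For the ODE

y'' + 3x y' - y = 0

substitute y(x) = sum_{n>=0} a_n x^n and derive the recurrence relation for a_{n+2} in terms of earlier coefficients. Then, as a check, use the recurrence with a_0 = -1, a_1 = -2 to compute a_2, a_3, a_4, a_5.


Substitute y = sum_n a_n x^n.
y''(x) has coefficient (n+2)(n+1) a_{n+2} at x^n;
3 x y'(x) has coefficient 3 n a_n at x^n (shift);
-y(x) has coefficient -1 a_n at x^n.
Matching x^n: (n+2)(n+1) a_{n+2} + (3n - 1) a_n = 0.
Thus a_{n+2} = (-3n + 1) / ((n+1)(n+2)) * a_n.

Check with a_0 = -1, a_1 = -2 (apply the recurrence for n = 0, 1, 2, 3): a_0 = -1, a_1 = -2, a_2 = -1/2, a_3 = 2/3, a_4 = 5/24, a_5 = -4/15.

a_(n+2) = (-3n + 1) / ((n+1)(n+2)) * a_n; check: a_0 = -1, a_1 = -2, a_2 = -1/2, a_3 = 2/3, a_4 = 5/24, a_5 = -4/15


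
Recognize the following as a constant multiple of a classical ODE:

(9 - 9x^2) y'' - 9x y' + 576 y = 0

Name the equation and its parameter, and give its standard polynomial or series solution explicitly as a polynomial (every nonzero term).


All three coefficients share the factor 9; dividing through by 9 gives  (1 - x^2) y'' - x y' + 64 y = 0.
This matches the Chebyshev equation (1 - x^2) y'' - x y' + n^2 y = 0 (note the -x y' term, not -2x y') with n^2 = 64, so n = 8; the polynomial solution is T_8(x).
With y = sum_k a_k x^k, matching x^k gives (k+2)(k+1) a_{k+2} = (k^2 - n^2) a_k = (k - 8)(k + 8) a_k. The right side vanishes at k = 8, so the series with the parity of 8 terminates at degree 8.
Standard normalization: leading coefficient of T_n is 2^(n-1), so a_8 = 2^7 = 128. Work downward with a_k = (k+1)(k+2) a_{k+2} / ((k - 8)(k + 8)):
  a_6 = (7)(8)(128) / ((6 - 8)(6 + 8)) = 7168/(-28) = -256
  a_4 = (5)(6)(-256) / ((4 - 8)(4 + 8)) = -7680/(-48) = 160
  a_2 = (3)(4)(160) / ((2 - 8)(2 + 8)) = 1920/(-60) = -32
  a_0 = (1)(2)(-32) / ((0 - 8)(0 + 8)) = -64/(-64) = 1
Hence T_8(x) = 128 x^8 - 256 x^6 + 160 x^4 - 32 x^2 + 1.

T_8(x); series = 128 x^8 - 256 x^6 + 160 x^4 - 32 x^2 + 1


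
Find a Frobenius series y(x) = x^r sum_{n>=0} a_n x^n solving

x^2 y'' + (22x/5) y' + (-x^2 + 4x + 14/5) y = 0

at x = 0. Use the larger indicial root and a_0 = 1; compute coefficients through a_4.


Write in Frobenius form y'' + (p(x)/x) y' + (q(x)/x^2) y = 0:
  p(x) = 22/5,  q(x) = -x^2 + 4x + 14/5.
Indicial equation: r(r-1) + (22/5) r + (14/5) = 0 -> roots r_1 = -7/5, r_2 = -2.
Take r = r_1 = -7/5. Let y(x) = x^r sum_{n>=0} a_n x^n with a_0 = 1.
Substitute y = x^r sum a_n x^n and match x^{r+n}. The recurrence is
  D(n) a_n + 4 a_{n-1} - 1 a_{n-2} = 0,  where D(n) = (r+n)(r+n-1) + (22/5)(r+n) + (14/5).
  a_n = [-4 a_{n-1} + 1 a_{n-2}] / D(n).
Since the indicial polynomial factors as (r - r_1)(r - r_2), D(n) = (r_1 + n - r_1)(r_1 + n - r_2) = n(n + 3/5).
Evaluating step by step (a_0 = 1):
  n = 1: D(1) = 1(1 + 3/5) = 8/5; numerator = -4(1) = -4; a_1 = (-4)/(8/5) = -5/2
  n = 2: D(2) = 2(2 + 3/5) = 26/5; numerator = -4(-5/2) + 1(1) = 11; a_2 = (11)/(26/5) = 55/26
  n = 3: D(3) = 3(3 + 3/5) = 54/5; numerator = -4(55/26) + 1(-5/2) = -285/26; a_3 = (-285/26)/(54/5) = -475/468
  n = 4: D(4) = 4(4 + 3/5) = 92/5; numerator = -4(-475/468) + 1(55/26) = 1445/234; a_4 = (1445/234)/(92/5) = 7225/21528

r = -7/5; a_0 = 1; a_1 = -5/2; a_2 = 55/26; a_3 = -475/468; a_4 = 7225/21528


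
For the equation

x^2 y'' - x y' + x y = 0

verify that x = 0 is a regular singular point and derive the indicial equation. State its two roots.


Divide by x^2 to reach normal form y'' + P_1(x) y' + P_2(x) y = 0 with P_1(x) = -1/x and P_2(x) = 1/x.
x = 0 is a singular point because the y'-coefficient -1/x has a pole at x = 0 and the y-coefficient 1/x has a pole at x = 0.
It is a regular singular point because x P_1(x) = p(x) = -1 and x^2 P_2(x) = q(x) = x are polynomials, hence analytic at x = 0.
p(0) = -1,  q(0) = 0.
Indicial equation: r(r-1) + p(0) r + q(0) = 0, i.e. r^2 + (p(0) - 1) r + q(0) = 0, i.e. r^2 - 2 r = 0.
Discriminant: (-2)^2 - 4(0) = 4, so r = (2 ± 2)/2.
Solving: r_1 = 2, r_2 = 0.

indicial: r^2 - 2 r = 0; roots r_1 = 2, r_2 = 0


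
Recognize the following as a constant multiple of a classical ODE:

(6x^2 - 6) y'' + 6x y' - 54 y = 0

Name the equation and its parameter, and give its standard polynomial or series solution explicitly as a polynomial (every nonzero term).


All three coefficients share the factor -6; dividing through by -6 gives  (1 - x^2) y'' - x y' + 9 y = 0.
This matches the Chebyshev equation (1 - x^2) y'' - x y' + n^2 y = 0 (note the -x y' term, not -2x y') with n^2 = 9, so n = 3; the polynomial solution is T_3(x).
With y = sum_k a_k x^k, matching x^k gives (k+2)(k+1) a_{k+2} = (k^2 - n^2) a_k = (k - 3)(k + 3) a_k. The right side vanishes at k = 3, so the series with the parity of 3 terminates at degree 3.
Standard normalization: leading coefficient of T_n is 2^(n-1), so a_3 = 2^2 = 4. Work downward with a_k = (k+1)(k+2) a_{k+2} / ((k - 3)(k + 3)):
  a_1 = (2)(3)(4) / ((1 - 3)(1 + 3)) = 24/(-8) = -3
Hence T_3(x) = 4 x^3 - 3 x.

T_3(x); series = 4 x^3 - 3 x


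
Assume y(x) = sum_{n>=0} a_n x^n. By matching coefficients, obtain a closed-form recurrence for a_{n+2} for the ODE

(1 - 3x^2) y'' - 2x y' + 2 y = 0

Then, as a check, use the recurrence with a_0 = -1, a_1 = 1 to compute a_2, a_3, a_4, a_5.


Substitute y = sum_n a_n x^n.
(1 - 3 x^2) y'' contributes (n+2)(n+1) a_{n+2} - 3 n(n-1) a_n at x^n.
-2 x y'(x) contributes -2 n a_n at x^n.
2 y(x) contributes 2 a_n at x^n.
Matching x^n: (n+2)(n+1) a_{n+2} + (-3 n(n-1) - 2 n + 2) a_n = 0.
Thus a_{n+2} = (3 n(n-1) + 2 n - 2) / ((n+1)(n+2)) * a_n.

Check with a_0 = -1, a_1 = 1 (apply the recurrence for n = 0, 1, 2, 3): a_0 = -1, a_1 = 1, a_2 = 1, a_3 = 0, a_4 = 2/3, a_5 = 0.

a_(n+2) = (3 n(n-1) + 2 n - 2) / ((n+1)(n+2)) * a_n; check: a_0 = -1, a_1 = 1, a_2 = 1, a_3 = 0, a_4 = 2/3, a_5 = 0


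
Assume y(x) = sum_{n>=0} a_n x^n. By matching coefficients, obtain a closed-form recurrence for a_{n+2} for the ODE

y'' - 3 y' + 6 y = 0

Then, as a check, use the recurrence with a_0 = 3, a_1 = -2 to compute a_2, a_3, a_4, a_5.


Substitute y = sum_n a_n x^n.
y''(x) has coefficient (n+2)(n+1) a_{n+2} at x^n;
-3 y'(x) has coefficient -3 (n+1) a_{n+1} at x^n;
6 y(x) has coefficient 6 a_n at x^n.
Matching x^n: (n+2)(n+1) a_{n+2} - 3 (n+1) a_{n+1} + 6 a_n = 0.
Thus a_{n+2} = [3 (n+1) a_{n+1} - 6 a_n] / ((n+1)(n+2)).

Check with a_0 = 3, a_1 = -2 (apply the recurrence for n = 0, 1, 2, 3): a_0 = 3, a_1 = -2, a_2 = -12, a_3 = -10, a_4 = -3/2, a_5 = 21/10.

a_(n+2) = [3 (n+1) a_(n+1) - 6 a_n] / ((n+1)(n+2)); check: a_0 = 3, a_1 = -2, a_2 = -12, a_3 = -10, a_4 = -3/2, a_5 = 21/10


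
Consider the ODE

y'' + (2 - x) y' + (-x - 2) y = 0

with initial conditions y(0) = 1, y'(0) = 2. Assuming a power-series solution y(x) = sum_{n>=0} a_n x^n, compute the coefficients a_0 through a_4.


Ansatz: y(x) = sum_{n>=0} a_n x^n, so y'(x) = sum_{n>=1} n a_n x^(n-1) and y''(x) = sum_{n>=2} n(n-1) a_n x^(n-2).
Substitute into P(x) y'' + Q(x) y' + R(x) y = 0 with P(x) = 1, Q(x) = 2 - x, R(x) = -x - 2, and match powers of x.
Initial conditions: a_0 = 1, a_1 = 2.
Setting the coefficient of each power of x to zero and solving order by order (substituting the coefficients already found):
  x^0: 2 a_2 + 2 a_1 - 2 a_0 = 0  ->  2 a_2 = -2 a_1 + 2 a_0 = -2  ->  a_2 = -1
  x^1: 6 a_3 + 4 a_2 - 3 a_1 - a_0 = 0  ->  6 a_3 = -4 a_2 + 3 a_1 + a_0 = 11  ->  a_3 = 11/6
  x^2: 12 a_4 + 6 a_3 - 4 a_2 - a_1 = 0  ->  12 a_4 = -6 a_3 + 4 a_2 + a_1 = -13  ->  a_4 = -13/12
Truncated series: y(x) = 1 + 2 x - x^2 + (11/6) x^3 - (13/12) x^4 + O(x^5).

a_0 = 1; a_1 = 2; a_2 = -1; a_3 = 11/6; a_4 = -13/12


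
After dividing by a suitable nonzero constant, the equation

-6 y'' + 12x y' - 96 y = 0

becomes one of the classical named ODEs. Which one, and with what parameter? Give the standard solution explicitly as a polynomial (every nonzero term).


All three coefficients share the factor -6; dividing through by -6 gives  y'' - 2x y' + 16 y = 0.
This matches the Hermite equation y'' - 2x y' + 2n y = 0 with 2n = 16, so n = 8; the polynomial solution is H_8(x).
With y = sum_k a_k x^k, matching x^k gives (k+2)(k+1) a_{k+2} = 2(k - n) a_k = 2(k - 8) a_k. The right side vanishes at k = 8, so the series with the parity of 8 terminates at degree 8.
Standard normalization: leading coefficient of H_n is 2^n, so a_8 = 2^8 = 256. Work downward with a_k = (k+1)(k+2) a_{k+2} / (2(k - n)):
  a_6 = (7)(8)(256) / (2(6 - 8)) = 14336/(-4) = -3584
  a_4 = (5)(6)(-3584) / (2(4 - 8)) = -107520/(-8) = 13440
  a_2 = (3)(4)(13440) / (2(2 - 8)) = 161280/(-12) = -13440
  a_0 = (1)(2)(-13440) / (2(0 - 8)) = -26880/(-16) = 1680
Hence H_8(x) = 256 x^8 - 3584 x^6 + 13440 x^4 - 13440 x^2 + 1680.

H_8(x); series = 256 x^8 - 3584 x^6 + 13440 x^4 - 13440 x^2 + 1680


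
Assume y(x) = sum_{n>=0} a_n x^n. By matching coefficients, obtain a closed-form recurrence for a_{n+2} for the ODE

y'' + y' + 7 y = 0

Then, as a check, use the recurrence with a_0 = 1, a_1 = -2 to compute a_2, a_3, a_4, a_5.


Substitute y = sum_n a_n x^n.
y''(x) has coefficient (n+2)(n+1) a_{n+2} at x^n;
y'(x) has coefficient (n+1) a_{n+1} at x^n;
7 y(x) has coefficient 7 a_n at x^n.
Matching x^n: (n+2)(n+1) a_{n+2} + (n+1) a_{n+1} + 7 a_n = 0.
Thus a_{n+2} = [-(n+1) a_{n+1} - 7 a_n] / ((n+1)(n+2)).

Check with a_0 = 1, a_1 = -2 (apply the recurrence for n = 0, 1, 2, 3): a_0 = 1, a_1 = -2, a_2 = -5/2, a_3 = 19/6, a_4 = 2/3, a_5 = -149/120.

a_(n+2) = [-(n+1) a_(n+1) - 7 a_n] / ((n+1)(n+2)); check: a_0 = 1, a_1 = -2, a_2 = -5/2, a_3 = 19/6, a_4 = 2/3, a_5 = -149/120


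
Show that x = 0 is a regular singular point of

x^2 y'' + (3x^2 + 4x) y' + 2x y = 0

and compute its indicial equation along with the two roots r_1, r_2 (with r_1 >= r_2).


Divide by x^2 to reach normal form y'' + P_1(x) y' + P_2(x) y = 0 with P_1(x) = 3 + 4/x and P_2(x) = 2/x.
x = 0 is a singular point because the y'-coefficient 3 + 4/x has a pole at x = 0 and the y-coefficient 2/x has a pole at x = 0.
It is a regular singular point because x P_1(x) = p(x) = 3x + 4 and x^2 P_2(x) = q(x) = 2x are polynomials, hence analytic at x = 0.
p(0) = 4,  q(0) = 0.
Indicial equation: r(r-1) + p(0) r + q(0) = 0, i.e. r^2 + (p(0) - 1) r + q(0) = 0, i.e. r^2 + 3 r = 0.
Discriminant: (3)^2 - 4(0) = 9, so r = (-3 ± 3)/2.
Solving: r_1 = 0, r_2 = -3.

indicial: r^2 + 3 r = 0; roots r_1 = 0, r_2 = -3


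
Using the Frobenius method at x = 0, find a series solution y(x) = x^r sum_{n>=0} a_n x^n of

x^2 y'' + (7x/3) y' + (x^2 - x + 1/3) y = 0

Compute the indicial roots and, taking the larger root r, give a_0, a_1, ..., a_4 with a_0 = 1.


Write in Frobenius form y'' + (p(x)/x) y' + (q(x)/x^2) y = 0:
  p(x) = 7/3,  q(x) = x^2 - x + 1/3.
Indicial equation: r(r-1) + (7/3) r + (1/3) = 0 -> roots r_1 = -1/3, r_2 = -1.
Take r = r_1 = -1/3. Let y(x) = x^r sum_{n>=0} a_n x^n with a_0 = 1.
Substitute y = x^r sum a_n x^n and match x^{r+n}. The recurrence is
  D(n) a_n - 1 a_{n-1} + 1 a_{n-2} = 0,  where D(n) = (r+n)(r+n-1) + (7/3)(r+n) + (1/3).
  a_n = [1 a_{n-1} - 1 a_{n-2}] / D(n).
Since the indicial polynomial factors as (r - r_1)(r - r_2), D(n) = (r_1 + n - r_1)(r_1 + n - r_2) = n(n + 2/3).
Evaluating step by step (a_0 = 1):
  n = 1: D(1) = 1(1 + 2/3) = 5/3; numerator = 1(1) = 1; a_1 = (1)/(5/3) = 3/5
  n = 2: D(2) = 2(2 + 2/3) = 16/3; numerator = 1(3/5) - 1(1) = -2/5; a_2 = (-2/5)/(16/3) = -3/40
  n = 3: D(3) = 3(3 + 2/3) = 11; numerator = 1(-3/40) - 1(3/5) = -27/40; a_3 = (-27/40)/(11) = -27/440
  n = 4: D(4) = 4(4 + 2/3) = 56/3; numerator = 1(-27/440) - 1(-3/40) = 3/220; a_4 = (3/220)/(56/3) = 9/12320

r = -1/3; a_0 = 1; a_1 = 3/5; a_2 = -3/40; a_3 = -27/440; a_4 = 9/12320


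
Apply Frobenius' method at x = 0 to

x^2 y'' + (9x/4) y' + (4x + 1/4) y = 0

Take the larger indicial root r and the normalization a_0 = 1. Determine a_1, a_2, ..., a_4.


Write in Frobenius form y'' + (p(x)/x) y' + (q(x)/x^2) y = 0:
  p(x) = 9/4,  q(x) = 4x + 1/4.
Indicial equation: r(r-1) + (9/4) r + (1/4) = 0 -> roots r_1 = -1/4, r_2 = -1.
Take r = r_1 = -1/4. Let y(x) = x^r sum_{n>=0} a_n x^n with a_0 = 1.
Substitute y = x^r sum a_n x^n and match x^{r+n}. The recurrence is
  D(n) a_n + 4 a_{n-1} = 0,  where D(n) = (r+n)(r+n-1) + (9/4)(r+n) + (1/4).
  a_n = -4 / D(n) * a_{n-1}.
Since the indicial polynomial factors as (r - r_1)(r - r_2), D(n) = (r_1 + n - r_1)(r_1 + n - r_2) = n(n + 3/4).
Evaluating step by step (a_0 = 1):
  n = 1: D(1) = 1(1 + 3/4) = 7/4; numerator = -4(1) = -4; a_1 = (-4)/(7/4) = -16/7
  n = 2: D(2) = 2(2 + 3/4) = 11/2; numerator = -4(-16/7) = 64/7; a_2 = (64/7)/(11/2) = 128/77
  n = 3: D(3) = 3(3 + 3/4) = 45/4; numerator = -4(128/77) = -512/77; a_3 = (-512/77)/(45/4) = -2048/3465
  n = 4: D(4) = 4(4 + 3/4) = 19; numerator = -4(-2048/3465) = 8192/3465; a_4 = (8192/3465)/(19) = 8192/65835

r = -1/4; a_0 = 1; a_1 = -16/7; a_2 = 128/77; a_3 = -2048/3465; a_4 = 8192/65835


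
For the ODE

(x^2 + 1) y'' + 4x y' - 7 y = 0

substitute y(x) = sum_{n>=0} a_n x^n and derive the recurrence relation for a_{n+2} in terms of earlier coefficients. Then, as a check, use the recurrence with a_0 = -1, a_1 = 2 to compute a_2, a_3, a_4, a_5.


Substitute y = sum_n a_n x^n.
(1 + 1 x^2) y'' contributes (n+2)(n+1) a_{n+2} + n(n-1) a_n at x^n.
4 x y'(x) contributes 4 n a_n at x^n.
-7 y(x) contributes -7 a_n at x^n.
Matching x^n: (n+2)(n+1) a_{n+2} + (n(n-1) + 4 n - 7) a_n = 0.
Thus a_{n+2} = (-n(n-1) - 4 n + 7) / ((n+1)(n+2)) * a_n.

Check with a_0 = -1, a_1 = 2 (apply the recurrence for n = 0, 1, 2, 3): a_0 = -1, a_1 = 2, a_2 = -7/2, a_3 = 1, a_4 = 7/8, a_5 = -11/20.

a_(n+2) = (-n(n-1) - 4 n + 7) / ((n+1)(n+2)) * a_n; check: a_0 = -1, a_1 = 2, a_2 = -7/2, a_3 = 1, a_4 = 7/8, a_5 = -11/20


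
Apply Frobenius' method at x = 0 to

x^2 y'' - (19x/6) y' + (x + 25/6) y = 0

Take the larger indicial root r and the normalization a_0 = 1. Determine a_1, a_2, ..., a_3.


Write in Frobenius form y'' + (p(x)/x) y' + (q(x)/x^2) y = 0:
  p(x) = -19/6,  q(x) = x + 25/6.
Indicial equation: r(r-1) + (-19/6) r + (25/6) = 0 -> roots r_1 = 5/2, r_2 = 5/3.
Take r = r_1 = 5/2. Let y(x) = x^r sum_{n>=0} a_n x^n with a_0 = 1.
Substitute y = x^r sum a_n x^n and match x^{r+n}. The recurrence is
  D(n) a_n + 1 a_{n-1} = 0,  where D(n) = (r+n)(r+n-1) + (-19/6)(r+n) + (25/6).
  a_n = -1 / D(n) * a_{n-1}.
Since the indicial polynomial factors as (r - r_1)(r - r_2), D(n) = (r_1 + n - r_1)(r_1 + n - r_2) = n(n + 5/6).
Evaluating step by step (a_0 = 1):
  n = 1: D(1) = 1(1 + 5/6) = 11/6; numerator = -1(1) = -1; a_1 = (-1)/(11/6) = -6/11
  n = 2: D(2) = 2(2 + 5/6) = 17/3; numerator = -1(-6/11) = 6/11; a_2 = (6/11)/(17/3) = 18/187
  n = 3: D(3) = 3(3 + 5/6) = 23/2; numerator = -1(18/187) = -18/187; a_3 = (-18/187)/(23/2) = -36/4301

r = 5/2; a_0 = 1; a_1 = -6/11; a_2 = 18/187; a_3 = -36/4301


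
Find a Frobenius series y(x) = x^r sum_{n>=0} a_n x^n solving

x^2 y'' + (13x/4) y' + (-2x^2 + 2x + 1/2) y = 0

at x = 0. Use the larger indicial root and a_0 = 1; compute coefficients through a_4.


Write in Frobenius form y'' + (p(x)/x) y' + (q(x)/x^2) y = 0:
  p(x) = 13/4,  q(x) = -2x^2 + 2x + 1/2.
Indicial equation: r(r-1) + (13/4) r + (1/2) = 0 -> roots r_1 = -1/4, r_2 = -2.
Take r = r_1 = -1/4. Let y(x) = x^r sum_{n>=0} a_n x^n with a_0 = 1.
Substitute y = x^r sum a_n x^n and match x^{r+n}. The recurrence is
  D(n) a_n + 2 a_{n-1} - 2 a_{n-2} = 0,  where D(n) = (r+n)(r+n-1) + (13/4)(r+n) + (1/2).
  a_n = [-2 a_{n-1} + 2 a_{n-2}] / D(n).
Since the indicial polynomial factors as (r - r_1)(r - r_2), D(n) = (r_1 + n - r_1)(r_1 + n - r_2) = n(n + 7/4).
Evaluating step by step (a_0 = 1):
  n = 1: D(1) = 1(1 + 7/4) = 11/4; numerator = -2(1) = -2; a_1 = (-2)/(11/4) = -8/11
  n = 2: D(2) = 2(2 + 7/4) = 15/2; numerator = -2(-8/11) + 2(1) = 38/11; a_2 = (38/11)/(15/2) = 76/165
  n = 3: D(3) = 3(3 + 7/4) = 57/4; numerator = -2(76/165) + 2(-8/11) = -392/165; a_3 = (-392/165)/(57/4) = -1568/9405
  n = 4: D(4) = 4(4 + 7/4) = 23; numerator = -2(-1568/9405) + 2(76/165) = 2360/1881; a_4 = (2360/1881)/(23) = 2360/43263

r = -1/4; a_0 = 1; a_1 = -8/11; a_2 = 76/165; a_3 = -1568/9405; a_4 = 2360/43263


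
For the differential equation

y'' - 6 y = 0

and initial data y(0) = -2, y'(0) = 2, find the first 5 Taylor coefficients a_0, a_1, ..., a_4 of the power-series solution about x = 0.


Ansatz: y(x) = sum_{n>=0} a_n x^n, so y'(x) = sum_{n>=1} n a_n x^(n-1) and y''(x) = sum_{n>=2} n(n-1) a_n x^(n-2).
Substitute into P(x) y'' + Q(x) y' + R(x) y = 0 with P(x) = 1, Q(x) = 0, R(x) = -6, and match powers of x.
Initial conditions: a_0 = -2, a_1 = 2.
Setting the coefficient of each power of x to zero and solving order by order (substituting the coefficients already found):
  x^0: 2 a_2 - 6 a_0 = 0  ->  2 a_2 = 6 a_0 = -12  ->  a_2 = -6
  x^1: 6 a_3 - 6 a_1 = 0  ->  6 a_3 = 6 a_1 = 12  ->  a_3 = 2
  x^2: 12 a_4 - 6 a_2 = 0  ->  12 a_4 = 6 a_2 = -36  ->  a_4 = -3
Truncated series: y(x) = -2 + 2 x - 6 x^2 + 2 x^3 - 3 x^4 + O(x^5).

a_0 = -2; a_1 = 2; a_2 = -6; a_3 = 2; a_4 = -3


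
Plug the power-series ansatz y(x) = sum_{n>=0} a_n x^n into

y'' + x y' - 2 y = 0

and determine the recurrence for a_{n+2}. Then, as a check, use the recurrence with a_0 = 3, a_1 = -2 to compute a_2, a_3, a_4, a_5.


Substitute y = sum_n a_n x^n.
y''(x) has coefficient (n+2)(n+1) a_{n+2} at x^n;
x y'(x) has coefficient n a_n at x^n (shift);
-2 y(x) has coefficient -2 a_n at x^n.
Matching x^n: (n+2)(n+1) a_{n+2} + (n - 2) a_n = 0.
Thus a_{n+2} = (-n + 2) / ((n+1)(n+2)) * a_n.

Check with a_0 = 3, a_1 = -2 (apply the recurrence for n = 0, 1, 2, 3): a_0 = 3, a_1 = -2, a_2 = 3, a_3 = -1/3, a_4 = 0, a_5 = 1/60.

a_(n+2) = (-n + 2) / ((n+1)(n+2)) * a_n; check: a_0 = 3, a_1 = -2, a_2 = 3, a_3 = -1/3, a_4 = 0, a_5 = 1/60


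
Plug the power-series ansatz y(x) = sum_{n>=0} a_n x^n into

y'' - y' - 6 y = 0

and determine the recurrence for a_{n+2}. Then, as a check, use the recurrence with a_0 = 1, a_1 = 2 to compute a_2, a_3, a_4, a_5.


Substitute y = sum_n a_n x^n.
y''(x) has coefficient (n+2)(n+1) a_{n+2} at x^n;
-y'(x) has coefficient -(n+1) a_{n+1} at x^n;
-6 y(x) has coefficient -6 a_n at x^n.
Matching x^n: (n+2)(n+1) a_{n+2} - (n+1) a_{n+1} - 6 a_n = 0.
Thus a_{n+2} = [(n+1) a_{n+1} + 6 a_n] / ((n+1)(n+2)).

Check with a_0 = 1, a_1 = 2 (apply the recurrence for n = 0, 1, 2, 3): a_0 = 1, a_1 = 2, a_2 = 4, a_3 = 10/3, a_4 = 17/6, a_5 = 47/30.

a_(n+2) = [(n+1) a_(n+1) + 6 a_n] / ((n+1)(n+2)); check: a_0 = 1, a_1 = 2, a_2 = 4, a_3 = 10/3, a_4 = 17/6, a_5 = 47/30


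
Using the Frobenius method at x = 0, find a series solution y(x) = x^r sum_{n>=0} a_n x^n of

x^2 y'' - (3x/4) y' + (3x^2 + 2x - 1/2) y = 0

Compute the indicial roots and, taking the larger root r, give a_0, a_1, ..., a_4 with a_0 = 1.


Write in Frobenius form y'' + (p(x)/x) y' + (q(x)/x^2) y = 0:
  p(x) = -3/4,  q(x) = 3x^2 + 2x - 1/2.
Indicial equation: r(r-1) + (-3/4) r + (-1/2) = 0 -> roots r_1 = 2, r_2 = -1/4.
Take r = r_1 = 2. Let y(x) = x^r sum_{n>=0} a_n x^n with a_0 = 1.
Substitute y = x^r sum a_n x^n and match x^{r+n}. The recurrence is
  D(n) a_n + 2 a_{n-1} + 3 a_{n-2} = 0,  where D(n) = (r+n)(r+n-1) + (-3/4)(r+n) + (-1/2).
  a_n = [-2 a_{n-1} - 3 a_{n-2}] / D(n).
Since the indicial polynomial factors as (r - r_1)(r - r_2), D(n) = (r_1 + n - r_1)(r_1 + n - r_2) = n(n + 9/4).
Evaluating step by step (a_0 = 1):
  n = 1: D(1) = 1(1 + 9/4) = 13/4; numerator = -2(1) = -2; a_1 = (-2)/(13/4) = -8/13
  n = 2: D(2) = 2(2 + 9/4) = 17/2; numerator = -2(-8/13) - 3(1) = -23/13; a_2 = (-23/13)/(17/2) = -46/221
  n = 3: D(3) = 3(3 + 9/4) = 63/4; numerator = -2(-46/221) - 3(-8/13) = 500/221; a_3 = (500/221)/(63/4) = 2000/13923
  n = 4: D(4) = 4(4 + 9/4) = 25; numerator = -2(2000/13923) - 3(-46/221) = 4694/13923; a_4 = (4694/13923)/(25) = 4694/348075

r = 2; a_0 = 1; a_1 = -8/13; a_2 = -46/221; a_3 = 2000/13923; a_4 = 4694/348075


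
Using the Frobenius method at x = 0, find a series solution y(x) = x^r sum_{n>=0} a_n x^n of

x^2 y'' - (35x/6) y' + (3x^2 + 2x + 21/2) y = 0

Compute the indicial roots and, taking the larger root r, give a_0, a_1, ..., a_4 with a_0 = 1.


Write in Frobenius form y'' + (p(x)/x) y' + (q(x)/x^2) y = 0:
  p(x) = -35/6,  q(x) = 3x^2 + 2x + 21/2.
Indicial equation: r(r-1) + (-35/6) r + (21/2) = 0 -> roots r_1 = 9/2, r_2 = 7/3.
Take r = r_1 = 9/2. Let y(x) = x^r sum_{n>=0} a_n x^n with a_0 = 1.
Substitute y = x^r sum a_n x^n and match x^{r+n}. The recurrence is
  D(n) a_n + 2 a_{n-1} + 3 a_{n-2} = 0,  where D(n) = (r+n)(r+n-1) + (-35/6)(r+n) + (21/2).
  a_n = [-2 a_{n-1} - 3 a_{n-2}] / D(n).
Since the indicial polynomial factors as (r - r_1)(r - r_2), D(n) = (r_1 + n - r_1)(r_1 + n - r_2) = n(n + 13/6).
Evaluating step by step (a_0 = 1):
  n = 1: D(1) = 1(1 + 13/6) = 19/6; numerator = -2(1) = -2; a_1 = (-2)/(19/6) = -12/19
  n = 2: D(2) = 2(2 + 13/6) = 25/3; numerator = -2(-12/19) - 3(1) = -33/19; a_2 = (-33/19)/(25/3) = -99/475
  n = 3: D(3) = 3(3 + 13/6) = 31/2; numerator = -2(-99/475) - 3(-12/19) = 1098/475; a_3 = (1098/475)/(31/2) = 2196/14725
  n = 4: D(4) = 4(4 + 13/6) = 74/3; numerator = -2(2196/14725) - 3(-99/475) = 963/2945; a_4 = (963/2945)/(74/3) = 2889/217930

r = 9/2; a_0 = 1; a_1 = -12/19; a_2 = -99/475; a_3 = 2196/14725; a_4 = 2889/217930


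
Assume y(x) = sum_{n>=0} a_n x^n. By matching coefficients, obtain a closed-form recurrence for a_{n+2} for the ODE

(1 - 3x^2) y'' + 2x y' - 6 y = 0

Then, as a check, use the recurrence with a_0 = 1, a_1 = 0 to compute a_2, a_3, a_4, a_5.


Substitute y = sum_n a_n x^n.
(1 - 3 x^2) y'' contributes (n+2)(n+1) a_{n+2} - 3 n(n-1) a_n at x^n.
2 x y'(x) contributes 2 n a_n at x^n.
-6 y(x) contributes -6 a_n at x^n.
Matching x^n: (n+2)(n+1) a_{n+2} + (-3 n(n-1) + 2 n - 6) a_n = 0.
Thus a_{n+2} = (3 n(n-1) - 2 n + 6) / ((n+1)(n+2)) * a_n.

Check with a_0 = 1, a_1 = 0 (apply the recurrence for n = 0, 1, 2, 3): a_0 = 1, a_1 = 0, a_2 = 3, a_3 = 0, a_4 = 2, a_5 = 0.

a_(n+2) = (3 n(n-1) - 2 n + 6) / ((n+1)(n+2)) * a_n; check: a_0 = 1, a_1 = 0, a_2 = 3, a_3 = 0, a_4 = 2, a_5 = 0


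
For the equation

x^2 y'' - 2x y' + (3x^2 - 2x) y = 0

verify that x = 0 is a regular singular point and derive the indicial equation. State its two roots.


Divide by x^2 to reach normal form y'' + P_1(x) y' + P_2(x) y = 0 with P_1(x) = -2/x and P_2(x) = 3 - 2/x.
x = 0 is a singular point because the y'-coefficient -2/x has a pole at x = 0 and the y-coefficient 3 - 2/x has a pole at x = 0.
It is a regular singular point because x P_1(x) = p(x) = -2 and x^2 P_2(x) = q(x) = 3x^2 - 2x are polynomials, hence analytic at x = 0.
p(0) = -2,  q(0) = 0.
Indicial equation: r(r-1) + p(0) r + q(0) = 0, i.e. r^2 + (p(0) - 1) r + q(0) = 0, i.e. r^2 - 3 r = 0.
Discriminant: (-3)^2 - 4(0) = 9, so r = (3 ± 3)/2.
Solving: r_1 = 3, r_2 = 0.

indicial: r^2 - 3 r = 0; roots r_1 = 3, r_2 = 0


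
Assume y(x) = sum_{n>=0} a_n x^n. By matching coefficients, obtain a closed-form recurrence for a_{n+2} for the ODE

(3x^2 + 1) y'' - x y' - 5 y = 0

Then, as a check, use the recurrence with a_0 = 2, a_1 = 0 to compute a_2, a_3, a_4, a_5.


Substitute y = sum_n a_n x^n.
(1 + 3 x^2) y'' contributes (n+2)(n+1) a_{n+2} + 3 n(n-1) a_n at x^n.
-x y'(x) contributes -n a_n at x^n.
-5 y(x) contributes -5 a_n at x^n.
Matching x^n: (n+2)(n+1) a_{n+2} + (3 n(n-1) - n - 5) a_n = 0.
Thus a_{n+2} = (-3 n(n-1) + n + 5) / ((n+1)(n+2)) * a_n.

Check with a_0 = 2, a_1 = 0 (apply the recurrence for n = 0, 1, 2, 3): a_0 = 2, a_1 = 0, a_2 = 5, a_3 = 0, a_4 = 5/12, a_5 = 0.

a_(n+2) = (-3 n(n-1) + n + 5) / ((n+1)(n+2)) * a_n; check: a_0 = 2, a_1 = 0, a_2 = 5, a_3 = 0, a_4 = 5/12, a_5 = 0


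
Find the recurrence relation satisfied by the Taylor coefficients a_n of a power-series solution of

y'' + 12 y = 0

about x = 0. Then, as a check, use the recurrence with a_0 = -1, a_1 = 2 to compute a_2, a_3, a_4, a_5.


Substitute y = sum_n a_n x^n into y'' + (const) y = 0.
y''(x) = sum_{n>=0} (n+2)(n+1) a_{n+2} x^n.
The ODE becomes sum_n [(n+2)(n+1) a_{n+2} + 12 a_n] x^n = 0.
Setting each coefficient to zero gives the recurrence:
  (n+2)(n+1) a_{n+2} + 12 a_n = 0,
  a_{n+2} = -12 / ((n+1)(n+2)) a_n.

Check with a_0 = -1, a_1 = 2 (apply the recurrence for n = 0, 1, 2, 3): a_0 = -1, a_1 = 2, a_2 = 6, a_3 = -4, a_4 = -6, a_5 = 12/5.

a_{n+2} = -12/((n+1)(n+2)) * a_n; check: a_0 = -1, a_1 = 2, a_2 = 6, a_3 = -4, a_4 = -6, a_5 = 12/5


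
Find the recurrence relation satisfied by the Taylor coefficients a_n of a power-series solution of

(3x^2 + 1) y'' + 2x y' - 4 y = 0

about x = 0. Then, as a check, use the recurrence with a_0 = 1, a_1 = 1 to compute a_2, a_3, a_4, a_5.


Substitute y = sum_n a_n x^n.
(1 + 3 x^2) y'' contributes (n+2)(n+1) a_{n+2} + 3 n(n-1) a_n at x^n.
2 x y'(x) contributes 2 n a_n at x^n.
-4 y(x) contributes -4 a_n at x^n.
Matching x^n: (n+2)(n+1) a_{n+2} + (3 n(n-1) + 2 n - 4) a_n = 0.
Thus a_{n+2} = (-3 n(n-1) - 2 n + 4) / ((n+1)(n+2)) * a_n.

Check with a_0 = 1, a_1 = 1 (apply the recurrence for n = 0, 1, 2, 3): a_0 = 1, a_1 = 1, a_2 = 2, a_3 = 1/3, a_4 = -1, a_5 = -1/3.

a_(n+2) = (-3 n(n-1) - 2 n + 4) / ((n+1)(n+2)) * a_n; check: a_0 = 1, a_1 = 1, a_2 = 2, a_3 = 1/3, a_4 = -1, a_5 = -1/3


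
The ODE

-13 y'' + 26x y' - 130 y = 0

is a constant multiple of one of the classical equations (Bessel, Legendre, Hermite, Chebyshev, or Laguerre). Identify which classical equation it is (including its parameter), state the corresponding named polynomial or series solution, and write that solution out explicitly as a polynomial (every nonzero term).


All three coefficients share the factor -13; dividing through by -13 gives  y'' - 2x y' + 10 y = 0.
This matches the Hermite equation y'' - 2x y' + 2n y = 0 with 2n = 10, so n = 5; the polynomial solution is H_5(x).
With y = sum_k a_k x^k, matching x^k gives (k+2)(k+1) a_{k+2} = 2(k - n) a_k = 2(k - 5) a_k. The right side vanishes at k = 5, so the series with the parity of 5 terminates at degree 5.
Standard normalization: leading coefficient of H_n is 2^n, so a_5 = 2^5 = 32. Work downward with a_k = (k+1)(k+2) a_{k+2} / (2(k - n)):
  a_3 = (4)(5)(32) / (2(3 - 5)) = 640/(-4) = -160
  a_1 = (2)(3)(-160) / (2(1 - 5)) = -960/(-8) = 120
Hence H_5(x) = 32 x^5 - 160 x^3 + 120 x.

H_5(x); series = 32 x^5 - 160 x^3 + 120 x


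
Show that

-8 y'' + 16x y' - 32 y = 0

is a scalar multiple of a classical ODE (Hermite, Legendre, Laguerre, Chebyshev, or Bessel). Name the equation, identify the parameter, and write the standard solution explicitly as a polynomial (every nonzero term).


All three coefficients share the factor -8; dividing through by -8 gives  y'' - 2x y' + 4 y = 0.
This matches the Hermite equation y'' - 2x y' + 2n y = 0 with 2n = 4, so n = 2; the polynomial solution is H_2(x).
With y = sum_k a_k x^k, matching x^k gives (k+2)(k+1) a_{k+2} = 2(k - n) a_k = 2(k - 2) a_k. The right side vanishes at k = 2, so the series with the parity of 2 terminates at degree 2.
Standard normalization: leading coefficient of H_n is 2^n, so a_2 = 2^2 = 4. Work downward with a_k = (k+1)(k+2) a_{k+2} / (2(k - n)):
  a_0 = (1)(2)(4) / (2(0 - 2)) = 8/(-4) = -2
Hence H_2(x) = 4 x^2 - 2.

H_2(x); series = 4 x^2 - 2


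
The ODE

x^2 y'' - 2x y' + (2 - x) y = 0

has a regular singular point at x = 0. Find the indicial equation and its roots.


Divide by x^2 to reach normal form y'' + P_1(x) y' + P_2(x) y = 0 with P_1(x) = -2/x and P_2(x) = -1/x + 2/x^2.
x = 0 is a singular point because the y'-coefficient -2/x has a pole at x = 0 and the y-coefficient -1/x + 2/x^2 has a pole at x = 0.
It is a regular singular point because x P_1(x) = p(x) = -2 and x^2 P_2(x) = q(x) = 2 - x are polynomials, hence analytic at x = 0.
p(0) = -2,  q(0) = 2.
Indicial equation: r(r-1) + p(0) r + q(0) = 0, i.e. r^2 + (p(0) - 1) r + q(0) = 0, i.e. r^2 - 3 r + 2 = 0.
Discriminant: (-3)^2 - 4(2) = 1, so r = (3 ± 1)/2.
Solving: r_1 = 2, r_2 = 1.

indicial: r^2 - 3 r + 2 = 0; roots r_1 = 2, r_2 = 1


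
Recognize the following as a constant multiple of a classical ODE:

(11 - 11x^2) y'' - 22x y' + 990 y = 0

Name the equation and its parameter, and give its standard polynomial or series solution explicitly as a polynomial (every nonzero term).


All three coefficients share the factor 11; dividing through by 11 gives  (1 - x^2) y'' - 2x y' + 90 y = 0.
This matches the Legendre equation (1 - x^2) y'' - 2x y' + n(n+1) y = 0 (note the -2x y' term) with n(n+1) = 90, so n = 9; the polynomial solution is P_9(x).
With y = sum_k a_k x^k, matching x^k gives (k+2)(k+1) a_{k+2} = [k(k+1) - n(n+1)] a_k = (k - 9)(k + 10) a_k. The right side vanishes at k = 9, so the series with the parity of 9 terminates at degree 9.
Standard normalization (P_n(1) = 1): leading coefficient (2n)!/(2^n (n!)^2) = 6402373705728000/(512*131681894400) = 12155/128, so a_9 = 12155/128. Work downward with a_k = (k+1)(k+2) a_{k+2} / ((k - 9)(k + 10)):
  a_7 = (8)(9)(12155/128) / ((7 - 9)(7 + 10)) = (109395/16)/(-34) = -6435/32
  a_5 = (6)(7)(-6435/32) / ((5 - 9)(5 + 10)) = (-135135/16)/(-60) = 9009/64
  a_3 = (4)(5)(9009/64) / ((3 - 9)(3 + 10)) = (45045/16)/(-78) = -1155/32
  a_1 = (2)(3)(-1155/32) / ((1 - 9)(1 + 10)) = (-3465/16)/(-88) = 315/128
Hence P_9(x) = 12155 x^9/128 - 6435 x^7/32 + 9009 x^5/64 - 1155 x^3/32 + 315 x/128.

P_9(x); series = 12155 x^9/128 - 6435 x^7/32 + 9009 x^5/64 - 1155 x^3/32 + 315 x/128
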